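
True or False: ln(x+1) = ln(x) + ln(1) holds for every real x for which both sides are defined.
Claim: ln(x+1) = ln(x) + ln(1).
Test a specific point where both sides are defined: x = 1.
LHS = ln(x+1) ≈ 0.6931
RHS = ln(x) + ln(1) ≈ 0.0000
Since 0.6931 ≠ 0.0000, the equation fails at this point, so it cannot hold for every real x for which both sides are defined.
ln(1) = 0, so the right side is just ln(x), which differs from ln(x+1).

Conclusion: False.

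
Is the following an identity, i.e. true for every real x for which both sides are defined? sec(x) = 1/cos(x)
Claim: sec(x) = 1/cos(x).
Reasoning: sec(x) is by definition the reciprocal of cos(x), wherever cos(x) ≠ 0.
So the two sides agree for every real x for which both sides are defined.

Conclusion: Yes, this is an identity.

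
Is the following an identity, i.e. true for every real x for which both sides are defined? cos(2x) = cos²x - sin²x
Yes, this is an identity.

Claim: cos(2x) = cos²x - sin²x.
Reasoning: Put y = x in the addition formula cos(x+y) = cos(x)cos(y) - sin(x)sin(y): cos(2x) = cos²x - sin²x.
So the two sides agree for every real x for which both sides are defined.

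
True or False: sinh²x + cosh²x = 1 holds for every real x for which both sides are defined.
Claim: sinh²x + cosh²x = 1.
Test a specific point where both sides are defined: x = 3/2.
LHS = sinh²x + cosh²x ≈ 10.0677
RHS = 1 ≈ 1.0000
Since 10.0677 ≠ 1.0000, the equation fails at this point, so it cannot hold for every real x for which both sides are defined.
The correct hyperbolic identity is cosh²x - sinh²x = 1 (a difference); the sum sinh²x + cosh²x equals cosh(2x).

Conclusion: False.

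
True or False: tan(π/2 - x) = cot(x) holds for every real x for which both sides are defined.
True.

Claim: tan(π/2 - x) = cot(x).
Reasoning: tan(π/2 - x) = sin(π/2 - x)/cos(π/2 - x) = cos(x)/sin(x) = cot(x), using the cofunction identities sin(π/2 - x) = cos(x) and cos(π/2 - x) = sin(x).
So the two sides agree for every real x for which both sides are defined.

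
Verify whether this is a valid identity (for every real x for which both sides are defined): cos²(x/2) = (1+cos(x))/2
Yes, this is an identity.

Claim: cos²(x/2) = (1+cos(x))/2.
Reasoning: Use cos(2θ) = 2cos²θ - 1 with θ = x/2: cos(x) = 2cos²(x/2) - 1. Solving for cos²(x/2) gives (1 + cos(x))/2.
So the two sides agree for every real x for which both sides are defined.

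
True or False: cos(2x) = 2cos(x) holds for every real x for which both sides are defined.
False.

Claim: cos(2x) = 2cos(x).
Test a specific point where both sides are defined: x = -π/2.
LHS = cos(2x) ≈ -1.0000
RHS = 2cos(x) ≈ 0.0000
Since -1.0000 ≠ 0.0000, the equation fails at this point, so it cannot hold for every real x for which both sides are defined.
The correct double-angle formula is cos(2x) = cos²x - sin²x.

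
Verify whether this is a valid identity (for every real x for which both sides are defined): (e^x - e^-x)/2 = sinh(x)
Yes, this is an identity.

Claim: (e^x - e^-x)/2 = sinh(x).
Reasoning: This is exactly the definition of the hyperbolic sine: sinh(x) := (e^x - e^-x)/2.
So the two sides agree for every real x for which both sides are defined.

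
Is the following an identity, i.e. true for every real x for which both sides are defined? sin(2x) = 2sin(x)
Claim: sin(2x) = 2sin(x).
Test a specific point where both sides are defined: x = 3π/4.
LHS = sin(2x) ≈ -1.0000
RHS = 2sin(x) ≈ 1.4142
Since -1.0000 ≠ 1.4142, the equation fails at this point, so it cannot hold for every real x for which both sides are defined.
The correct double-angle formula is sin(2x) = 2sin(x)cos(x).

Conclusion: No, this is NOT an identity.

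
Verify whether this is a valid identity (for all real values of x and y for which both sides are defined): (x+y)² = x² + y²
Claim: (x+y)² = x² + y².
Test a specific point where both sides are defined: x = 5, y = 4.
LHS = (x+y)² ≈ 81.0000
RHS = x² + y² ≈ 41.0000
Since 81.0000 ≠ 41.0000, the equation fails at this point, so it cannot hold for all real values of x and y for which both sides are defined.
The correct expansion is (x+y)² = x² + 2xy + y²; the cross term 2xy is missing.

Conclusion: No, this is NOT an identity.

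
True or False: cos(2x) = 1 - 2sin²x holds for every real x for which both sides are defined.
Claim: cos(2x) = 1 - 2sin²x.
Reasoning: cos(2x) = cos²x - sin²x. Replace cos²x by 1 - sin²x: (1 - sin²x) - sin²x = 1 - 2sin²x.
So the two sides agree for every real x for which both sides are defined.

Conclusion: True.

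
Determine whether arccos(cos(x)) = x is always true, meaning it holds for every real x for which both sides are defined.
No, this is NOT an identity.

Claim: arccos(cos(x)) = x.
Test a specific point where both sides are defined: x = -π/6.
LHS = arccos(cos(x)) ≈ 0.5236
RHS = x ≈ -0.5236
Since 0.5236 ≠ -0.5236, the equation fails at this point, so it cannot hold for every real x for which both sides are defined.
arccos only returns values in [0, π], so arccos(cos(x)) = x holds only for x in that interval, not for all real x.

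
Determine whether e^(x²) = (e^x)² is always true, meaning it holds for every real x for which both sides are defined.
Claim: e^(x²) = (e^x)².
Test a specific point where both sides are defined: x = -1.
LHS = e^(x²) ≈ 2.7183
RHS = (e^x)² ≈ 0.1353
Since 2.7183 ≠ 0.1353, the equation fails at this point, so it cannot hold for every real x for which both sides are defined.
(e^x)² = e^(2x), and 2x ≠ x² in general.

Conclusion: No, this is NOT an identity.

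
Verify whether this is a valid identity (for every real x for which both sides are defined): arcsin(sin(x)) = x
No, this is NOT an identity.

Claim: arcsin(sin(x)) = x.
Test a specific point where both sides are defined: x = π.
LHS = arcsin(sin(x)) ≈ 0.0000
RHS = x ≈ 3.1416
Since 0.0000 ≠ 3.1416, the equation fails at this point, so it cannot hold for every real x for which both sides are defined.
arcsin only returns values in [-π/2, π/2], so arcsin(sin(x)) = x holds only for x in that interval, not for all real x.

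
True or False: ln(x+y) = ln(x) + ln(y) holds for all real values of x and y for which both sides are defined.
Claim: ln(x+y) = ln(x) + ln(y).
Test a specific point where both sides are defined: x = 1/2, y = 4.
LHS = ln(x+y) ≈ 1.5041
RHS = ln(x) + ln(y) ≈ 0.6931
Since 1.5041 ≠ 0.6931, the equation fails at this point, so it cannot hold for all real values of x and y for which both sides are defined.
ln(x) + ln(y) = ln(xy), not ln(x+y).

Conclusion: False.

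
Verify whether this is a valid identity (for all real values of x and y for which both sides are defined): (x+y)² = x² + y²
Claim: (x+y)² = x² + y².
Test a specific point where both sides are defined: x = 1/2, y = 5.
LHS = (x+y)² ≈ 30.2500
RHS = x² + y² ≈ 25.2500
Since 30.2500 ≠ 25.2500, the equation fails at this point, so it cannot hold for all real values of x and y for which both sides are defined.
The correct expansion is (x+y)² = x² + 2xy + y²; the cross term 2xy is missing.

Conclusion: No, this is NOT an identity.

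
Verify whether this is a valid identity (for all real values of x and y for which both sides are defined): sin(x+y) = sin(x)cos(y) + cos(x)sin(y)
Claim: sin(x+y) = sin(x)cos(y) + cos(x)sin(y).
Reasoning: By Euler's formula e^(i(x+y)) = e^(ix)·e^(iy) = (cos x + i·sin x)(cos y + i·sin y). The imaginary part of the left side is sin(x+y); the imaginary part of the product is sin(x)cos(y) + cos(x)sin(y).
So the two sides agree for all real values of x and y for which both sides are defined.

Conclusion: Yes, this is an identity.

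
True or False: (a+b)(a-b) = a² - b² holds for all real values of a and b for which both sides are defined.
Claim: (a+b)(a-b) = a² - b².
Reasoning: Expand: (a+b)(a-b) = a² - ab + ba - b² = a² - b² (the cross terms cancel).
So the two sides agree for all real values of a and b for which both sides are defined.

Conclusion: True.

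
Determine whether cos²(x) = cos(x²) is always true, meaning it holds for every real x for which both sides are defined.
No, this is NOT an identity.

Claim: cos²(x) = cos(x²).
Test a specific point where both sides are defined: x = 2π/3.
LHS = cos²(x) ≈ 0.2500
RHS = cos(x²) ≈ -0.3202
Since 0.2500 ≠ -0.3202, the equation fails at this point, so it cannot hold for every real x for which both sides are defined.
cos²(x) means (cos x)², squaring the output; cos(x²) squares the input. These are different functions.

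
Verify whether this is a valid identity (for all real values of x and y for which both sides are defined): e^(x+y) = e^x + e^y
No, this is NOT an identity.

Claim: e^(x+y) = e^x + e^y.
Test a specific point where both sides are defined: x = -3, y = 2.
LHS = e^(x+y) ≈ 0.3679
RHS = e^x + e^y ≈ 7.4388
Since 0.3679 ≠ 7.4388, the equation fails at this point, so it cannot hold for all real values of x and y for which both sides are defined.
The correct rule is e^(x+y) = e^x · e^y (a product, not a sum).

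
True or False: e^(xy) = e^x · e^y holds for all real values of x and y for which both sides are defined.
False.

Claim: e^(xy) = e^x · e^y.
Test a specific point where both sides are defined: x = 3/2, y = 1.
LHS = e^(xy) ≈ 4.4817
RHS = e^x · e^y ≈ 12.1825
Since 4.4817 ≠ 12.1825, the equation fails at this point, so it cannot hold for all real values of x and y for which both sides are defined.
e^x · e^y = e^(x+y), not e^(xy).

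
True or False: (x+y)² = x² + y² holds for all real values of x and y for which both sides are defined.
Claim: (x+y)² = x² + y².
Test a specific point where both sides are defined: x = 3/2, y = -1.
LHS = (x+y)² ≈ 0.2500
RHS = x² + y² ≈ 3.2500
Since 0.2500 ≠ 3.2500, the equation fails at this point, so it cannot hold for all real values of x and y for which both sides are defined.
The correct expansion is (x+y)² = x² + 2xy + y²; the cross term 2xy is missing.

Conclusion: False.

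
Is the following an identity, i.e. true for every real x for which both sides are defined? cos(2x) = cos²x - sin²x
Claim: cos(2x) = cos²x - sin²x.
Reasoning: Put y = x in the addition formula cos(x+y) = cos(x)cos(y) - sin(x)sin(y): cos(2x) = cos²x - sin²x.
So the two sides agree for every real x for which both sides are defined.

Conclusion: Yes, this is an identity.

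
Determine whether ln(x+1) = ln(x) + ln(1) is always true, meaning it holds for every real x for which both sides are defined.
No, this is NOT an identity.

Claim: ln(x+1) = ln(x) + ln(1).
Test a specific point where both sides are defined: x = 1.
LHS = ln(x+1) ≈ 0.6931
RHS = ln(x) + ln(1) ≈ 0.0000
Since 0.6931 ≠ 0.0000, the equation fails at this point, so it cannot hold for every real x for which both sides are defined.
ln(1) = 0, so the right side is just ln(x), which differs from ln(x+1).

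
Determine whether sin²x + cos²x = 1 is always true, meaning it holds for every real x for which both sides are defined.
Claim: sin²x + cos²x = 1.
Reasoning: The point (cos x, sin x) lies on the unit circle X² + Y² = 1, so cos²x + sin²x = 1 for every real x.
So the two sides agree for every real x for which both sides are defined.

Conclusion: Yes, this is an identity.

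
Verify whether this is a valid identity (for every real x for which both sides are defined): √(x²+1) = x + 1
No, this is NOT an identity.

Claim: √(x²+1) = x + 1.
Test a specific point where both sides are defined: x = -3.
LHS = √(x²+1) ≈ 3.1623
RHS = x + 1 ≈ -2.0000
Since 3.1623 ≠ -2.0000, the equation fails at this point, so it cannot hold for every real x for which both sides are defined.
(x+1)² = x² + 2x + 1 ≠ x² + 1 unless x = 0.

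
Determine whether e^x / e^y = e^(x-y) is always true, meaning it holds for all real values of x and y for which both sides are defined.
Yes, this is an identity.

Claim: e^x / e^y = e^(x-y).
Reasoning: 1/e^y = e^(-y), so e^x / e^y = e^x · e^(-y) = e^(x + (-y)) = e^(x-y) by the product rule for exponents.
So the two sides agree for all real values of x and y for which both sides are defined.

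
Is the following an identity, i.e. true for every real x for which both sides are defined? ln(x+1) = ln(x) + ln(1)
Claim: ln(x+1) = ln(x) + ln(1).
Test a specific point where both sides are defined: x = 3.
LHS = ln(x+1) ≈ 1.3863
RHS = ln(x) + ln(1) ≈ 1.0986
Since 1.3863 ≠ 1.0986, the equation fails at this point, so it cannot hold for every real x for which both sides are defined.
ln(1) = 0, so the right side is just ln(x), which differs from ln(x+1).

Conclusion: No, this is NOT an identity.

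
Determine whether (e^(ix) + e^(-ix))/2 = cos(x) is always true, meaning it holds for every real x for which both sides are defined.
Yes, this is an identity.

Claim: (e^(ix) + e^(-ix))/2 = cos(x).
Reasoning: By Euler's formula e^(ix) = cos(x) + i·sin(x) and e^(-ix) = cos(x) - i·sin(x). Adding cancels the sine terms: e^(ix) + e^(-ix) = 2cos(x); divide by 2.
So the two sides agree for every real x for which both sides are defined.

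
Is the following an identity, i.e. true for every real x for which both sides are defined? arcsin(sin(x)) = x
No, this is NOT an identity.

Claim: arcsin(sin(x)) = x.
Test a specific point where both sides are defined: x = 3π/4.
LHS = arcsin(sin(x)) ≈ 0.7854
RHS = x ≈ 2.3562
Since 0.7854 ≠ 2.3562, the equation fails at this point, so it cannot hold for every real x for which both sides are defined.
arcsin only returns values in [-π/2, π/2], so arcsin(sin(x)) = x holds only for x in that interval, not for all real x.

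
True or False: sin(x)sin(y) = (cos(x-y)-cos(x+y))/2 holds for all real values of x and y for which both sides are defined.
True.

Claim: sin(x)sin(y) = (cos(x-y)-cos(x+y))/2.
Reasoning: cos(x-y) = cos(x)cos(y) + sin(x)sin(y) and cos(x+y) = cos(x)cos(y) - sin(x)sin(y). Subtracting, cos(x-y) - cos(x+y) = 2sin(x)sin(y); divide by 2.
So the two sides agree for all real values of x and y for which both sides are defined.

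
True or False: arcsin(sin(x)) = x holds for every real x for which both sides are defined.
False.

Claim: arcsin(sin(x)) = x.
Test a specific point where both sides are defined: x = π.
LHS = arcsin(sin(x)) ≈ 0.0000
RHS = x ≈ 3.1416
Since 0.0000 ≠ 3.1416, the equation fails at this point, so it cannot hold for every real x for which both sides are defined.
arcsin only returns values in [-π/2, π/2], so arcsin(sin(x)) = x holds only for x in that interval, not for all real x.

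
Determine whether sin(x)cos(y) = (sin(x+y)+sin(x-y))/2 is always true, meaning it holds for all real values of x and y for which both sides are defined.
Yes, this is an identity.

Claim: sin(x)cos(y) = (sin(x+y)+sin(x-y))/2.
Reasoning: sin(x+y) = sin(x)cos(y) + cos(x)sin(y) and sin(x-y) = sin(x)cos(y) - cos(x)sin(y). Adding, sin(x+y) + sin(x-y) = 2sin(x)cos(y); divide by 2.
So the two sides agree for all real values of x and y for which both sides are defined.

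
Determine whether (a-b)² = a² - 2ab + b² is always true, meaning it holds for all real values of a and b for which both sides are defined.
Claim: (a-b)² = a² - 2ab + b².
Reasoning: Expand: (a-b)² = (a-b)(a-b) = a·a - a·b - b·a + b·b = a² - 2ab + b².
So the two sides agree for all real values of a and b for which both sides are defined.

Conclusion: Yes, this is an identity.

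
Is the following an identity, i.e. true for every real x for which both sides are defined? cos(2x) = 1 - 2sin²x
Yes, this is an identity.

Claim: cos(2x) = 1 - 2sin²x.
Reasoning: cos(2x) = cos²x - sin²x. Replace cos²x by 1 - sin²x: (1 - sin²x) - sin²x = 1 - 2sin²x.
So the two sides agree for every real x for which both sides are defined.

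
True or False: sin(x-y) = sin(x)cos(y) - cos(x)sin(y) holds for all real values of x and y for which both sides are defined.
True.

Claim: sin(x-y) = sin(x)cos(y) - cos(x)sin(y).
Reasoning: Replace y by -y in sin(x+y) = sin(x)cos(y) + cos(x)sin(y) and use cos(-y) = cos(y), sin(-y) = -sin(y): sin(x-y) = sin(x)cos(y) - cos(x)sin(y).
So the two sides agree for all real values of x and y for which both sides are defined.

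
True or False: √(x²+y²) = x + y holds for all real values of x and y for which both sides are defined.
Claim: √(x²+y²) = x + y.
Test a specific point where both sides are defined: x = 1, y = 1/2.
LHS = √(x²+y²) ≈ 1.1180
RHS = x + y ≈ 1.5000
Since 1.1180 ≠ 1.5000, the equation fails at this point, so it cannot hold for all real values of x and y for which both sides are defined.
(x+y)² = x² + 2xy + y², not x² + y², so the square root does not split this way.

Conclusion: False.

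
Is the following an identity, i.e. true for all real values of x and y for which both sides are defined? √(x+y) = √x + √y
Claim: √(x+y) = √x + √y.
Test a specific point where both sides are defined: x = 4, y = 3/2.
LHS = √(x+y) ≈ 2.3452
RHS = √x + √y ≈ 3.2247
Since 2.3452 ≠ 3.2247, the equation fails at this point, so it cannot hold for all real values of x and y for which both sides are defined.
Squaring the right side gives x + 2√(xy) + y, not x + y.

Conclusion: No, this is NOT an identity.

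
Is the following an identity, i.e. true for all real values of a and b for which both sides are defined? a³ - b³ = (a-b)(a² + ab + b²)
Yes, this is an identity.

Claim: a³ - b³ = (a-b)(a² + ab + b²).
Reasoning: Expand the right side: (a-b)(a² + ab + b²) = a³ + a²b + ab² - a²b - ab² - b³ = a³ - b³ (the middle terms cancel in pairs).
So the two sides agree for all real values of a and b for which both sides are defined.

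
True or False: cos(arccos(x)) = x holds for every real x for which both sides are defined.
True.

Claim: cos(arccos(x)) = x.
Reasoning: For -1 ≤ x ≤ 1 (where arccos is defined), arccos(x) is by definition an angle whose cosine equals x. Taking the cosine of that angle returns x. (Note the other order, arccos(cos x) = x, is NOT an identity.)
So the two sides agree for every real x for which both sides are defined.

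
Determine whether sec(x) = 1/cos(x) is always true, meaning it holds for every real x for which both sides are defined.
Claim: sec(x) = 1/cos(x).
Reasoning: sec(x) is by definition the reciprocal of cos(x), wherever cos(x) ≠ 0.
So the two sides agree for every real x for which both sides are defined.

Conclusion: Yes, this is an identity.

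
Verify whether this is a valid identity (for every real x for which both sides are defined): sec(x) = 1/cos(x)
Yes, this is an identity.

Claim: sec(x) = 1/cos(x).
Reasoning: sec(x) is by definition the reciprocal of cos(x), wherever cos(x) ≠ 0.
So the two sides agree for every real x for which both sides are defined.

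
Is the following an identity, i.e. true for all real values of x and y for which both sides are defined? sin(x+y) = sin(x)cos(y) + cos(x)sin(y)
Claim: sin(x+y) = sin(x)cos(y) + cos(x)sin(y).
Reasoning: By Euler's formula e^(i(x+y)) = e^(ix)·e^(iy) = (cos x + i·sin x)(cos y + i·sin y). The imaginary part of the left side is sin(x+y); the imaginary part of the product is sin(x)cos(y) + cos(x)sin(y).
So the two sides agree for all real values of x and y for which both sides are defined.

Conclusion: Yes, this is an identity.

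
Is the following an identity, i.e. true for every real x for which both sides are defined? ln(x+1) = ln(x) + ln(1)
Claim: ln(x+1) = ln(x) + ln(1).
Test a specific point where both sides are defined: x = 1/2.
LHS = ln(x+1) ≈ 0.4055
RHS = ln(x) + ln(1) ≈ -0.6931
Since 0.4055 ≠ -0.6931, the equation fails at this point, so it cannot hold for every real x for which both sides are defined.
ln(1) = 0, so the right side is just ln(x), which differs from ln(x+1).

Conclusion: No, this is NOT an identity.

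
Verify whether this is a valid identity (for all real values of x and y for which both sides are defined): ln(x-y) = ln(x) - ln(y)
No, this is NOT an identity.

Claim: ln(x-y) = ln(x) - ln(y).
Test a specific point where both sides are defined: x = 2, y = 1/2.
LHS = ln(x-y) ≈ 0.4055
RHS = ln(x) - ln(y) ≈ 1.3863
Since 0.4055 ≠ 1.3863, the equation fails at this point, so it cannot hold for all real values of x and y for which both sides are defined.
ln(x) - ln(y) = ln(x/y), not ln(x-y).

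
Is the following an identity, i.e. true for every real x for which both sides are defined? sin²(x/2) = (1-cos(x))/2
Yes, this is an identity.

Claim: sin²(x/2) = (1-cos(x))/2.
Reasoning: Use cos(2θ) = 1 - 2sin²θ with θ = x/2: cos(x) = 1 - 2sin²(x/2). Solving for sin²(x/2) gives (1 - cos(x))/2.
So the two sides agree for every real x for which both sides are defined.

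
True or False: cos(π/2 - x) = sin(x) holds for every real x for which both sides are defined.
True.

Claim: cos(π/2 - x) = sin(x).
Reasoning: Use cos(u - v) = cos(u)cos(v) + sin(u)sin(v) with u = π/2, v = x: cos(π/2)cos(x) + sin(π/2)sin(x) = 0·cos(x) + 1·sin(x) = sin(x).
So the two sides agree for every real x for which both sides are defined.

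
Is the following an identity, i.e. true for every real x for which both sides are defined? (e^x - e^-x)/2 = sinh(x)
Yes, this is an identity.

Claim: (e^x - e^-x)/2 = sinh(x).
Reasoning: This is exactly the definition of the hyperbolic sine: sinh(x) := (e^x - e^-x)/2.
So the two sides agree for every real x for which both sides are defined.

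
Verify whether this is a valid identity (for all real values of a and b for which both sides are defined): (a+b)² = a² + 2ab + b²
Claim: (a+b)² = a² + 2ab + b².
Reasoning: Expand: (a+b)² = (a+b)(a+b) = a·a + a·b + b·a + b·b = a² + 2ab + b².
So the two sides agree for all real values of a and b for which both sides are defined.

Conclusion: Yes, this is an identity.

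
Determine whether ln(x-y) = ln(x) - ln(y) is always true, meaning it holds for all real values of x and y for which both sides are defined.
Claim: ln(x-y) = ln(x) - ln(y).
Test a specific point where both sides are defined: x = 4, y = 3/2.
LHS = ln(x-y) ≈ 0.9163
RHS = ln(x) - ln(y) ≈ 0.9808
Since 0.9163 ≠ 0.9808, the equation fails at this point, so it cannot hold for all real values of x and y for which both sides are defined.
ln(x) - ln(y) = ln(x/y), not ln(x-y).

Conclusion: No, this is NOT an identity.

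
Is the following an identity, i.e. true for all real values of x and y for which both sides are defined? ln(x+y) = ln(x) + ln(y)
No, this is NOT an identity.

Claim: ln(x+y) = ln(x) + ln(y).
Test a specific point where both sides are defined: x = 3, y = 5.
LHS = ln(x+y) ≈ 2.0794
RHS = ln(x) + ln(y) ≈ 2.7081
Since 2.0794 ≠ 2.7081, the equation fails at this point, so it cannot hold for all real values of x and y for which both sides are defined.
ln(x) + ln(y) = ln(xy), not ln(x+y).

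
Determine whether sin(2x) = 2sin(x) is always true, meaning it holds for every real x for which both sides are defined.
Claim: sin(2x) = 2sin(x).
Test a specific point where both sides are defined: x = 3π/4.
LHS = sin(2x) ≈ -1.0000
RHS = 2sin(x) ≈ 1.4142
Since -1.0000 ≠ 1.4142, the equation fails at this point, so it cannot hold for every real x for which both sides are defined.
The correct double-angle formula is sin(2x) = 2sin(x)cos(x).

Conclusion: No, this is NOT an identity.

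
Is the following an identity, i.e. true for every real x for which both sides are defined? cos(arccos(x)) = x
Claim: cos(arccos(x)) = x.
Reasoning: For -1 ≤ x ≤ 1 (where arccos is defined), arccos(x) is by definition an angle whose cosine equals x. Taking the cosine of that angle returns x. (Note the other order, arccos(cos x) = x, is NOT an identity.)
So the two sides agree for every real x for which both sides are defined.

Conclusion: Yes, this is an identity.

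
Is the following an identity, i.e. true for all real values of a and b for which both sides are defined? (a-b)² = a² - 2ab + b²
Claim: (a-b)² = a² - 2ab + b².
Reasoning: Expand: (a-b)² = (a-b)(a-b) = a·a - a·b - b·a + b·b = a² - 2ab + b².
So the two sides agree for all real values of a and b for which both sides are defined.

Conclusion: Yes, this is an identity.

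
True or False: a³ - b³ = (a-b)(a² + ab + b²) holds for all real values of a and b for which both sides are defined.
True.

Claim: a³ - b³ = (a-b)(a² + ab + b²).
Reasoning: Expand the right side: (a-b)(a² + ab + b²) = a³ + a²b + ab² - a²b - ab² - b³ = a³ - b³ (the middle terms cancel in pairs).
So the two sides agree for all real values of a and b for which both sides are defined.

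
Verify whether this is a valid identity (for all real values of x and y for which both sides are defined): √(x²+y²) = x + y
No, this is NOT an identity.

Claim: √(x²+y²) = x + y.
Test a specific point where both sides are defined: x = 4, y = 5.
LHS = √(x²+y²) ≈ 6.4031
RHS = x + y ≈ 9.0000
Since 6.4031 ≠ 9.0000, the equation fails at this point, so it cannot hold for all real values of x and y for which both sides are defined.
(x+y)² = x² + 2xy + y², not x² + y², so the square root does not split this way.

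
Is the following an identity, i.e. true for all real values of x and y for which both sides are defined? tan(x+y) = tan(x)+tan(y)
Claim: tan(x+y) = tan(x)+tan(y).
Test a specific point where both sides are defined: x = π/3, y = -π/6.
LHS = tan(x+y) ≈ 0.5774
RHS = tan(x)+tan(y) ≈ 1.1547
Since 0.5774 ≠ 1.1547, the equation fails at this point, so it cannot hold for all real values of x and y for which both sides are defined.
The correct formula is tan(x+y) = (tan(x) + tan(y))/(1 - tan(x)tan(y)).

Conclusion: No, this is NOT an identity.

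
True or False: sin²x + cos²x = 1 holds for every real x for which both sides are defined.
Claim: sin²x + cos²x = 1.
Reasoning: The point (cos x, sin x) lies on the unit circle X² + Y² = 1, so cos²x + sin²x = 1 for every real x.
So the two sides agree for every real x for which both sides are defined.

Conclusion: True.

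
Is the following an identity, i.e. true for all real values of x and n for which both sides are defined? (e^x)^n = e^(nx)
Yes, this is an identity.

Claim: (e^x)^n = e^(nx).
Reasoning: e^x is a positive real number, and for a positive base B and real exponent n, B^n = e^(n·ln B). With B = e^x, ln B = x, so (e^x)^n = e^(n·x).
So the two sides agree for all real values of x and n for which both sides are defined.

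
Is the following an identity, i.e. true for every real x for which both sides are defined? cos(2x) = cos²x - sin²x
Claim: cos(2x) = cos²x - sin²x.
Reasoning: Put y = x in the addition formula cos(x+y) = cos(x)cos(y) - sin(x)sin(y): cos(2x) = cos²x - sin²x.
So the two sides agree for every real x for which both sides are defined.

Conclusion: Yes, this is an identity.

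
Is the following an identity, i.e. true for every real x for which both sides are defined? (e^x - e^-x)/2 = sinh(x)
Claim: (e^x - e^-x)/2 = sinh(x).
Reasoning: This is exactly the definition of the hyperbolic sine: sinh(x) := (e^x - e^-x)/2.
So the two sides agree for every real x for which both sides are defined.

Conclusion: Yes, this is an identity.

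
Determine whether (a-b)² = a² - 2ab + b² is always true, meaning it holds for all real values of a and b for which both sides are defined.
Yes, this is an identity.

Claim: (a-b)² = a² - 2ab + b².
Reasoning: Expand: (a-b)² = (a-b)(a-b) = a·a - a·b - b·a + b·b = a² - 2ab + b².
So the two sides agree for all real values of a and b for which both sides are defined.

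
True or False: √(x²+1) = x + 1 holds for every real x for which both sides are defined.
Claim: √(x²+1) = x + 1.
Test a specific point where both sides are defined: x = 1/2.
LHS = √(x²+1) ≈ 1.1180
RHS = x + 1 ≈ 1.5000
Since 1.1180 ≠ 1.5000, the equation fails at this point, so it cannot hold for every real x for which both sides are defined.
(x+1)² = x² + 2x + 1 ≠ x² + 1 unless x = 0.

Conclusion: False.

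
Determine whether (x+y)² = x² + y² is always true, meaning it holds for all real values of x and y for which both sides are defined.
No, this is NOT an identity.

Claim: (x+y)² = x² + y².
Test a specific point where both sides are defined: x = 5, y = 1.
LHS = (x+y)² ≈ 36.0000
RHS = x² + y² ≈ 26.0000
Since 36.0000 ≠ 26.0000, the equation fails at this point, so it cannot hold for all real values of x and y for which both sides are defined.
The correct expansion is (x+y)² = x² + 2xy + y²; the cross term 2xy is missing.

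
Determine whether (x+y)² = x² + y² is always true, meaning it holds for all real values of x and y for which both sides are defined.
Claim: (x+y)² = x² + y².
Test a specific point where both sides are defined: x = 3/2, y = 1.
LHS = (x+y)² ≈ 6.2500
RHS = x² + y² ≈ 3.2500
Since 6.2500 ≠ 3.2500, the equation fails at this point, so it cannot hold for all real values of x and y for which both sides are defined.
The correct expansion is (x+y)² = x² + 2xy + y²; the cross term 2xy is missing.

Conclusion: No, this is NOT an identity.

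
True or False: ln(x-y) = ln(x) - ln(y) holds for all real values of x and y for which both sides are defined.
Claim: ln(x-y) = ln(x) - ln(y).
Test a specific point where both sides are defined: x = 2, y = 3/2.
LHS = ln(x-y) ≈ -0.6931
RHS = ln(x) - ln(y) ≈ 0.2877
Since -0.6931 ≠ 0.2877, the equation fails at this point, so it cannot hold for all real values of x and y for which both sides are defined.
ln(x) - ln(y) = ln(x/y), not ln(x-y).

Conclusion: False.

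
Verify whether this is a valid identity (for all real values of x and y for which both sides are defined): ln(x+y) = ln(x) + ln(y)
Claim: ln(x+y) = ln(x) + ln(y).
Test a specific point where both sides are defined: x = 2, y = 3.
LHS = ln(x+y) ≈ 1.6094
RHS = ln(x) + ln(y) ≈ 1.7918
Since 1.6094 ≠ 1.7918, the equation fails at this point, so it cannot hold for all real values of x and y for which both sides are defined.
ln(x) + ln(y) = ln(xy), not ln(x+y).

Conclusion: No, this is NOT an identity.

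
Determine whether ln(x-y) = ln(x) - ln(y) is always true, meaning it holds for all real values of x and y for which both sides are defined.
Claim: ln(x-y) = ln(x) - ln(y).
Test a specific point where both sides are defined: x = 4, y = 3.
LHS = ln(x-y) ≈ 0.0000
RHS = ln(x) - ln(y) ≈ 0.2877
Since 0.0000 ≠ 0.2877, the equation fails at this point, so it cannot hold for all real values of x and y for which both sides are defined.
ln(x) - ln(y) = ln(x/y), not ln(x-y).

Conclusion: No, this is NOT an identity.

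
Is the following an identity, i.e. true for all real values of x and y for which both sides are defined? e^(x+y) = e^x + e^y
No, this is NOT an identity.

Claim: e^(x+y) = e^x + e^y.
Test a specific point where both sides are defined: x = 2, y = -3.
LHS = e^(x+y) ≈ 0.3679
RHS = e^x + e^y ≈ 7.4388
Since 0.3679 ≠ 7.4388, the equation fails at this point, so it cannot hold for all real values of x and y for which both sides are defined.
The correct rule is e^(x+y) = e^x · e^y (a product, not a sum).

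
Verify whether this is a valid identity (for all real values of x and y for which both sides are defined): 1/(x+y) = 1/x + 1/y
No, this is NOT an identity.

Claim: 1/(x+y) = 1/x + 1/y.
Test a specific point where both sides are defined: x = 2, y = 3.
LHS = 1/(x+y) ≈ 0.2000
RHS = 1/x + 1/y ≈ 0.8333
Since 0.2000 ≠ 0.8333, the equation fails at this point, so it cannot hold for all real values of x and y for which both sides are defined.
1/x + 1/y = (x+y)/(xy), which is not 1/(x+y).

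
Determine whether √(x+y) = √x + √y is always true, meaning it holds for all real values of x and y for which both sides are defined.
No, this is NOT an identity.

Claim: √(x+y) = √x + √y.
Test a specific point where both sides are defined: x = 3/2, y = 1.
LHS = √(x+y) ≈ 1.5811
RHS = √x + √y ≈ 2.2247
Since 1.5811 ≠ 2.2247, the equation fails at this point, so it cannot hold for all real values of x and y for which both sides are defined.
Squaring the right side gives x + 2√(xy) + y, not x + y.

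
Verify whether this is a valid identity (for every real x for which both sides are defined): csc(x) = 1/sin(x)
Yes, this is an identity.

Claim: csc(x) = 1/sin(x).
Reasoning: csc(x) is by definition the reciprocal of sin(x), wherever sin(x) ≠ 0.
So the two sides agree for every real x for which both sides are defined.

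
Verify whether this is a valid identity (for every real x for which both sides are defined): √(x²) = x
No, this is NOT an identity.

Claim: √(x²) = x.
Test a specific point where both sides are defined: x = -3.
LHS = √(x²) ≈ 3.0000
RHS = x ≈ -3.0000
Since 3.0000 ≠ -3.0000, the equation fails at this point, so it cannot hold for every real x for which both sides are defined.
√(x²) = |x|, which differs from x whenever x < 0 (both sides are defined for every real x).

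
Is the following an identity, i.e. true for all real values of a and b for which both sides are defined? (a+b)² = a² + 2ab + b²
Yes, this is an identity.

Claim: (a+b)² = a² + 2ab + b².
Reasoning: Expand: (a+b)² = (a+b)(a+b) = a·a + a·b + b·a + b·b = a² + 2ab + b².
So the two sides agree for all real values of a and b for which both sides are defined.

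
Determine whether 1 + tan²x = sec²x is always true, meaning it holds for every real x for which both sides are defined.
Yes, this is an identity.

Claim: 1 + tan²x = sec²x.
Reasoning: Start from sin²x + cos²x = 1 and divide every term by cos²x (allowed wherever tan x and sec x are defined): tan²x + 1 = 1/cos²x = sec²x.
So the two sides agree for every real x for which both sides are defined.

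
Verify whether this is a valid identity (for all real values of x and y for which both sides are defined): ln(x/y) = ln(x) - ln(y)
Claim: ln(x/y) = ln(x) - ln(y).
Reasoning: Both sides are simultaneously defined only when x, y > 0. Write x = e^p, y = e^q. Then x/y = e^(p-q), so ln(x/y) = p - q = ln(x) - ln(y).
So the two sides agree for all real values of x and y for which both sides are defined.

Conclusion: Yes, this is an identity.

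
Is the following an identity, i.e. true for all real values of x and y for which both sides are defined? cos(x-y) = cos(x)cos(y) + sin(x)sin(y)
Yes, this is an identity.

Claim: cos(x-y) = cos(x)cos(y) + sin(x)sin(y).
Reasoning: Replace y by -y in cos(x+y) = cos(x)cos(y) - sin(x)sin(y) and use cos(-y) = cos(y), sin(-y) = -sin(y): cos(x-y) = cos(x)cos(y) + sin(x)sin(y).
So the two sides agree for all real values of x and y for which both sides are defined.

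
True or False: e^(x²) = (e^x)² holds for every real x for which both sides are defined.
Claim: e^(x²) = (e^x)².
Test a specific point where both sides are defined: x = -1.
LHS = e^(x²) ≈ 2.7183
RHS = (e^x)² ≈ 0.1353
Since 2.7183 ≠ 0.1353, the equation fails at this point, so it cannot hold for every real x for which both sides are defined.
(e^x)² = e^(2x), and 2x ≠ x² in general.

Conclusion: False.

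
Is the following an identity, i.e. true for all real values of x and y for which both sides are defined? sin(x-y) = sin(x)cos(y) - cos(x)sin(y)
Yes, this is an identity.

Claim: sin(x-y) = sin(x)cos(y) - cos(x)sin(y).
Reasoning: Replace y by -y in sin(x+y) = sin(x)cos(y) + cos(x)sin(y) and use cos(-y) = cos(y), sin(-y) = -sin(y): sin(x-y) = sin(x)cos(y) - cos(x)sin(y).
So the two sides agree for all real values of x and y for which both sides are defined.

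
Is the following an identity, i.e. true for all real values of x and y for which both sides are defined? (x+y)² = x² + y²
Claim: (x+y)² = x² + y².
Test a specific point where both sides are defined: x = 5, y = 3.
LHS = (x+y)² ≈ 64.0000
RHS = x² + y² ≈ 34.0000
Since 64.0000 ≠ 34.0000, the equation fails at this point, so it cannot hold for all real values of x and y for which both sides are defined.
The correct expansion is (x+y)² = x² + 2xy + y²; the cross term 2xy is missing.

Conclusion: No, this is NOT an identity.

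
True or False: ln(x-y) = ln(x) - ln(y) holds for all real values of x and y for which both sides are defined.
Claim: ln(x-y) = ln(x) - ln(y).
Test a specific point where both sides are defined: x = 3/2, y = 1/2.
LHS = ln(x-y) ≈ 0.0000
RHS = ln(x) - ln(y) ≈ 1.0986
Since 0.0000 ≠ 1.0986, the equation fails at this point, so it cannot hold for all real values of x and y for which both sides are defined.
ln(x) - ln(y) = ln(x/y), not ln(x-y).

Conclusion: False.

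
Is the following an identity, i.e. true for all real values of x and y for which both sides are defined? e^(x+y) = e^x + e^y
Claim: e^(x+y) = e^x + e^y.
Test a specific point where both sides are defined: x = 3/2, y = -1.
LHS = e^(x+y) ≈ 1.6487
RHS = e^x + e^y ≈ 4.8496
Since 1.6487 ≠ 4.8496, the equation fails at this point, so it cannot hold for all real values of x and y for which both sides are defined.
The correct rule is e^(x+y) = e^x · e^y (a product, not a sum).

Conclusion: No, this is NOT an identity.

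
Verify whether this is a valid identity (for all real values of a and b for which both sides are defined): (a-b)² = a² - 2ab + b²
Yes, this is an identity.

Claim: (a-b)² = a² - 2ab + b².
Reasoning: Expand: (a-b)² = (a-b)(a-b) = a·a - a·b - b·a + b·b = a² - 2ab + b².
So the two sides agree for all real values of a and b for which both sides are defined.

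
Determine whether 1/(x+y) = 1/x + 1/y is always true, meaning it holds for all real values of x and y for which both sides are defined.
No, this is NOT an identity.

Claim: 1/(x+y) = 1/x + 1/y.
Test a specific point where both sides are defined: x = 4, y = 5.
LHS = 1/(x+y) ≈ 0.1111
RHS = 1/x + 1/y ≈ 0.4500
Since 0.1111 ≠ 0.4500, the equation fails at this point, so it cannot hold for all real values of x and y for which both sides are defined.
1/x + 1/y = (x+y)/(xy), which is not 1/(x+y).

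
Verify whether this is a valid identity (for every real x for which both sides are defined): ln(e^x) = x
Yes, this is an identity.

Claim: ln(e^x) = x.
Reasoning: ln is the inverse of the exponential: ln(e^x) asks for the exponent p with e^p = e^x, and since e^p is one-to-one that exponent is p = x.
So the two sides agree for every real x for which both sides are defined.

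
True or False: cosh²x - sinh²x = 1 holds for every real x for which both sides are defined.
True.

Claim: cosh²x - sinh²x = 1.
Reasoning: With cosh(x) = (e^x + e^-x)/2 and sinh(x) = (e^x - e^-x)/2: cosh²x = (e^(2x) + 2 + e^(-2x))/4 and sinh²x = (e^(2x) - 2 + e^(-2x))/4. Subtracting leaves 4/4 = 1.
So the two sides agree for every real x for which both sides are defined.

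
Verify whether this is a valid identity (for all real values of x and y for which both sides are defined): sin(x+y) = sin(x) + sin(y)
No, this is NOT an identity.

Claim: sin(x+y) = sin(x) + sin(y).
Test a specific point where both sides are defined: x = 2π/3, y = π.
LHS = sin(x+y) ≈ -0.8660
RHS = sin(x) + sin(y) ≈ 0.8660
Since -0.8660 ≠ 0.8660, the equation fails at this point, so it cannot hold for all real values of x and y for which both sides are defined.
The correct expansion is sin(x+y) = sin(x)cos(y) + cos(x)sin(y); sine is not additive.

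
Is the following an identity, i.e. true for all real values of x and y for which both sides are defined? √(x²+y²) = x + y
No, this is NOT an identity.

Claim: √(x²+y²) = x + y.
Test a specific point where both sides are defined: x = -2, y = 4.
LHS = √(x²+y²) ≈ 4.4721
RHS = x + y ≈ 2.0000
Since 4.4721 ≠ 2.0000, the equation fails at this point, so it cannot hold for all real values of x and y for which both sides are defined.
(x+y)² = x² + 2xy + y², not x² + y², so the square root does not split this way.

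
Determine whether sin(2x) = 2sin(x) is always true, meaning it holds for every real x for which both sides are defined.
No, this is NOT an identity.

Claim: sin(2x) = 2sin(x).
Test a specific point where both sides are defined: x = -π/3.
LHS = sin(2x) ≈ -0.8660
RHS = 2sin(x) ≈ -1.7321
Since -0.8660 ≠ -1.7321, the equation fails at this point, so it cannot hold for every real x for which both sides are defined.
The correct double-angle formula is sin(2x) = 2sin(x)cos(x).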